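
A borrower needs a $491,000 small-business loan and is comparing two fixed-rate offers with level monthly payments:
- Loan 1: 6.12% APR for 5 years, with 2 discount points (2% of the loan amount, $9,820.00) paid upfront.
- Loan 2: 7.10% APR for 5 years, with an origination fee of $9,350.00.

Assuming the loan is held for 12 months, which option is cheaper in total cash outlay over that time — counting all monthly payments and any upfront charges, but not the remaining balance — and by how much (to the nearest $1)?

Loan 1 by $2,239

Loan 1: at 6.12% the monthly rate is 0.0051000, so the payment is 491,000 × 0.0051000 / (1 − 1.0051000^−60) = $9,519.83.
Loan 2: monthly rate = 7.1%/12 = 0.0059167; payment = 491,000 × 0.0059167 / (1 − (1+0.0059167)^−60) = $9,745.57.
Over 12 months: Loan 1 costs 12 × $9,519.83 + $9,820.00 = $124,057.96; Loan 2 costs 12 × $9,745.57 + $9,350.00 = $126,296.84.
Loan 1 is cheaper by $126,296.84 − $124,057.96 = $2,238.88.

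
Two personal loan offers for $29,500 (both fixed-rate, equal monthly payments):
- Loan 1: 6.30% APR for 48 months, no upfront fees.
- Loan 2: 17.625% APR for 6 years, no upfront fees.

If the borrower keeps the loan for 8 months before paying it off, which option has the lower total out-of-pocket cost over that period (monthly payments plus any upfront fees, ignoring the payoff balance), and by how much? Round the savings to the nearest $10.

Loan 1: monthly rate = 6.3%/12 = 0.0052500; payment = 29,500 × 0.0052500 / (1 − (1+0.0052500)^−48) = $696.87.
Loan 2: at 17.625% the monthly rate is 0.0146875, so the payment is 29,500 × 0.0146875 / (1 − 1.0146875^−72) = $666.59.
Over 8 months: Loan 1 costs 8 × $696.87 = $5,574.96; Loan 2 costs 8 × $666.59 = $5,332.72.
Loan 2 is cheaper by $5,574.96 − $5,332.72 = $242.24.

Loan 2 by $240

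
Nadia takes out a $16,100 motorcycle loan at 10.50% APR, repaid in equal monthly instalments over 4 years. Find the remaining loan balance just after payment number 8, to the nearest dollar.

$13,862

With monthly rate i = 10.5%/12 = 0.0087500, the balance after k of n payments is P · [(1+i)^n − (1+i)^k] / [(1+i)^n − 1].
(1+0.0087500)^48 = 1.51918370 and (1+0.0087500)^8 = 1.07218168, so the balance is 16,100 × (1.51918370 − 1.07218168) / (1.51918370 − 1) = $13,861.63.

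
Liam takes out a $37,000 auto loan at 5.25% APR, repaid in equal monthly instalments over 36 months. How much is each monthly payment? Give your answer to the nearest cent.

Monthly rate = 5.25%/12 = 0.0043750; payment = 37,000 × 0.0043750 / (1 − (1+0.0043750)^−36) = $1,113.08.

$1,113.08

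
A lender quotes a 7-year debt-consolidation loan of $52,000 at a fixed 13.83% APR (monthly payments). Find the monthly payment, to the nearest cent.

$969.60

Monthly rate = 13.83%/12 = 0.0115250; payment = 52,000 × 0.0115250 / (1 − (1+0.0115250)^−84) = $969.60.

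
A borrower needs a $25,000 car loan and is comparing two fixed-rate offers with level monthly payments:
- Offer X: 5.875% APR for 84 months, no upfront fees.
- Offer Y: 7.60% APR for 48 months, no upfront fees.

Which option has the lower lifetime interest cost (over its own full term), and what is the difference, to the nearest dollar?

Offer X: at 5.875% the monthly rate is 0.0048958, so the payment is 25,000 × 0.0048958 / (1 − 1.0048958^−84) = $363.72.
Total interest on Offer X = 84 × $363.72 − $25,000 = $5,552.48.
Offer Y: monthly rate = 7.6%/12 = 0.0063333; payment = 25,000 × 0.0063333 / (1 − (1+0.0063333)^−48) = $605.64.
Total interest on Offer Y = 48 × $605.64 − $25,000 = $4,070.72.
Offer Y is lower by $1,481.76.

Offer Y by $1,482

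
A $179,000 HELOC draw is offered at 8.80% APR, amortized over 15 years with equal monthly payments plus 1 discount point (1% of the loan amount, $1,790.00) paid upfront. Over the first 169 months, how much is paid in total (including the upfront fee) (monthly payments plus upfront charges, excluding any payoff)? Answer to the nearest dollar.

Monthly rate = 8.8%/12 = 0.0073333; payment = 179,000 × 0.0073333 / (1 − (1+0.0073333)^−180) = $1,794.30.
Total outlay = 169 × $1,794.30 + $1,790.00 = $305,026.70.

$305,027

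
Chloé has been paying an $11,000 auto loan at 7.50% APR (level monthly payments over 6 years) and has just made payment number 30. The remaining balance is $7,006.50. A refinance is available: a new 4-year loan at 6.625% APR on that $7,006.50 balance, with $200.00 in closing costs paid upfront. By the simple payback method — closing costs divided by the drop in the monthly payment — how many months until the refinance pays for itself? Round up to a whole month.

9 months

Current payment = 11,000 × 7.5%/12 / (1 − (1+0.0062500)^−72) = $190.19.
Refinanced payment = 7,006.50 × 0.0055208 / (1 − (1+0.0055208)^−48) = $166.56.
Monthly savings = $190.19 − $166.56 = $23.63.
Break-even = $200.00 / $23.63 = 8.46 → 9 months.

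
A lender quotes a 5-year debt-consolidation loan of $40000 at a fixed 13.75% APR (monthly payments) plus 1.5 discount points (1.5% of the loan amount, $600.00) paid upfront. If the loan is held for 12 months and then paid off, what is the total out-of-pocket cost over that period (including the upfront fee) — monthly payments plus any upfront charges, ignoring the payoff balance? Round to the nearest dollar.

$11,707

Monthly rate = 13.75%/12 = 0.0114583; payment = 40,000 × 0.0114583 / (1 − (1+0.0114583)^−60) = $925.55.
Total outlay = 12 × $925.55 + $600.00 = $11,706.60.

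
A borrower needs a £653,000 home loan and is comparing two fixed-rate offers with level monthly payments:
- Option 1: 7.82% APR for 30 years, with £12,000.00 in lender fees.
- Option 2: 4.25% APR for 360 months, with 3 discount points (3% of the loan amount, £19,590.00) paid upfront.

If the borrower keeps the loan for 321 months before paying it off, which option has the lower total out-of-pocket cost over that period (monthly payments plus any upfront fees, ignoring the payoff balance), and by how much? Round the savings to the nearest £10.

Option 1: monthly rate = 7.82%/12 = 0.0065167; payment = 653,000 × 0.0065167 / (1 − (1+0.0065167)^−360) = £4,709.80.
Option 2: monthly rate = 4.25%/12 = 0.0035417; payment = 653,000 × 0.0035417 / (1 − (1+0.0035417)^−360) = £3,212.37.
Over 321 months: Option 1 costs 321 × £4,709.80 + £12,000.00 = £1,523,845.80; Option 2 costs 321 × £3,212.37 + £19,590.00 = £1,050,760.77.
Option 2 is cheaper by £1,523,845.80 − £1,050,760.77 = £473,085.03.

Option 2 by £473,090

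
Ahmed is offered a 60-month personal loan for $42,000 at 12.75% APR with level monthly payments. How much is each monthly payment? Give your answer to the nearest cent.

$950.26

At 12.75% the monthly rate is 0.0106250, so the payment is 42,000 × 0.0106250 / (1 − 1.0106250^−60) = $950.26.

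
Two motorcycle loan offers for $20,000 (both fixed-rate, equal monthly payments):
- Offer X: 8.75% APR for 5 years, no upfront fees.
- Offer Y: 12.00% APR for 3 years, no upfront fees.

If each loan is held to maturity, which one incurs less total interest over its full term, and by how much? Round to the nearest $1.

Offer X: at 8.75% the monthly rate is 0.0072917, so the payment is 20,000 × 0.0072917 / (1 − 1.0072917^−60) = $412.74.
Total interest on Offer X = 60 × $412.74 − $20,000 = $4,764.40.
Offer Y: monthly rate = 12%/12 = 0.0100000; payment = 20,000 × 0.0100000 / (1 − (1+0.0100000)^−36) = $664.29.
Total interest on Offer Y = 36 × $664.29 − $20,000 = $3,914.44.
Offer Y is lower by $849.96.

Offer Y by $850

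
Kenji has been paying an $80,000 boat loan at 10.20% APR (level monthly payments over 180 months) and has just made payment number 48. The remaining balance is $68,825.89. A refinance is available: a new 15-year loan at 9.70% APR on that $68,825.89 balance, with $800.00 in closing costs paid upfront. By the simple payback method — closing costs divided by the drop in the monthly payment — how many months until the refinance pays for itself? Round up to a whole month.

Current payment = 80,000 × 10.2%/12 / (1 − (1+0.0085000)^−180) = $869.50.
Refinanced payment = 68,825.89 × 0.0080833 / (1 − (1+0.0080833)^−180) = $727.03.
Monthly savings = $869.50 − $727.03 = $142.47.
Break-even = $800.00 / $142.47 = 5.62 → 6 months.

6 months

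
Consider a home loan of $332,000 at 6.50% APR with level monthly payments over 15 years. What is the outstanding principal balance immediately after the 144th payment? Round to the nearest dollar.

$94,361

With monthly rate i = 6.5%/12 = 0.0054167, the balance after k of n payments is P · [(1+i)^n − (1+i)^k] / [(1+i)^n − 1].
(1+0.0054167)^180 = 2.64420082 and (1+0.0054167)^144 = 2.17688531, so the balance is 332,000 × (2.64420082 − 2.17688531) / (2.64420082 − 1) = $94,361.19.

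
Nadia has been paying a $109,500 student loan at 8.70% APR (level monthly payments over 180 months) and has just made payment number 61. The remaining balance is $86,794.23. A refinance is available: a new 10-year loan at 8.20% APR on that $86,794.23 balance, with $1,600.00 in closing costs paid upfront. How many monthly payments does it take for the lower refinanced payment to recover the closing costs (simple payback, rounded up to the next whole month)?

Current payment = 109,500 × 8.7%/12 / (1 − (1+0.0072500)^−180) = $1,091.17.
Refinanced payment = 86,794.23 × 0.0068333 / (1 − (1+0.0068333)^−120) = $1,062.25.
Monthly savings = $1,091.17 − $1,062.25 = $28.92.
Break-even = $1,600.00 / $28.92 = 55.33 → 56 months.

56 months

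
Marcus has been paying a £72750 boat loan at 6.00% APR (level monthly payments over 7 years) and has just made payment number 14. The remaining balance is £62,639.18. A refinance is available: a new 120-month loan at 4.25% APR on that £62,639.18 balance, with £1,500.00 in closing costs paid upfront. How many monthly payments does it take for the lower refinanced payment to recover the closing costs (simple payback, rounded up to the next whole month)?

4 months

Current payment = 72,750 × 6%/12 / (1 − (1+0.0050000)^−84) = £1,062.77.
Refinanced payment = 62,639.18 × 0.0035417 / (1 − (1+0.0035417)^−120) = £641.66.
Monthly savings = £1,062.77 − £641.66 = £421.11.
Break-even = £1,500.00 / £421.11 = 3.56 → 4 months.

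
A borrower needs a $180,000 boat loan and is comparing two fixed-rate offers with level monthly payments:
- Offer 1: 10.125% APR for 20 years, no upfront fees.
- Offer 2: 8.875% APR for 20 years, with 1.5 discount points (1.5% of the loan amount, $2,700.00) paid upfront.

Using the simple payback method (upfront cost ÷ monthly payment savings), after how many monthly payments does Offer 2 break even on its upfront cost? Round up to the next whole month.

Offer 1: monthly rate = 10.125%/12 = 0.0084375; payment = 180,000 × 0.0084375 / (1 − (1+0.0084375)^−240) = $1,751.97.
Offer 2: at 8.875% the monthly rate is 0.0073958, so the payment is 180,000 × 0.0073958 / (1 − 1.0073958^−240) = $1,605.06.
Monthly savings = $1,751.97 − $1,605.06 = $146.91.
Break-even = $2,700.00 / $146.91 = 18.38 → 19 months.

19 months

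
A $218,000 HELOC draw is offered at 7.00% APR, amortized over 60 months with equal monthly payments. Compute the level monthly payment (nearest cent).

Monthly rate = 7%/12 = 0.0058333; payment = 218,000 × 0.0058333 / (1 − (1+0.0058333)^−60) = $4,316.66.

$4,316.66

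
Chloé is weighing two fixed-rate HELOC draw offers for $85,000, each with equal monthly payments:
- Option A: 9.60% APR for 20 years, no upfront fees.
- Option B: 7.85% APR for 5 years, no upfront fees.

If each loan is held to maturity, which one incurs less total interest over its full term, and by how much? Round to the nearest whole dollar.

Option A: monthly rate = 9.6%/12 = 0.0080000; payment = 85,000 × 0.0080000 / (1 − (1+0.0080000)^−240) = $797.87.
Total interest on Option A = 240 × $797.87 − $85,000 = $106,488.80.
Option B: monthly rate = 7.85%/12 = 0.0065417; payment = 85,000 × 0.0065417 / (1 − (1+0.0065417)^−60) = $1,717.40.
Total interest on Option B = 60 × $1,717.40 − $85,000 = $18,044.00.
Option B is lower by $88,444.80.

Option B by $88,445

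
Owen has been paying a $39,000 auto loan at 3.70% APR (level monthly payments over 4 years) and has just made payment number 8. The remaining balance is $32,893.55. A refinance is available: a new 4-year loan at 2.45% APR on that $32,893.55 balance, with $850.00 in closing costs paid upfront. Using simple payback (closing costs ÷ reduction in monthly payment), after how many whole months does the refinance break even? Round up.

Current payment = 39,000 × 3.7%/12 / (1 − (1+0.0030833)^−48) = $875.36.
Refinanced payment = 32,893.55 × 0.0020417 / (1 − (1+0.0020417)^−48) = $720.11.
Monthly savings = $875.36 − $720.11 = $155.25.
Break-even = $850.00 / $155.25 = 5.48 → 6 months.

6 months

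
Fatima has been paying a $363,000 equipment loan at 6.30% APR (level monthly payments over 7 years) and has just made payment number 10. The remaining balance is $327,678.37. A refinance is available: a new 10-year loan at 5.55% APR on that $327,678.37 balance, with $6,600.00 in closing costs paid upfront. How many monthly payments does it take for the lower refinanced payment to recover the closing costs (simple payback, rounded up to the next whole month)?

4 months

Current payment = 363,000 × 6.3%/12 / (1 − (1+0.0052500)^−84) = $5,355.27.
Refinanced payment = 327,678.37 × 0.0046250 / (1 − (1+0.0046250)^−120) = $3,564.30.
Monthly savings = $5,355.27 − $3,564.30 = $1,790.97.
Break-even = $6,600.00 / $1,790.97 = 3.69 → 4 months.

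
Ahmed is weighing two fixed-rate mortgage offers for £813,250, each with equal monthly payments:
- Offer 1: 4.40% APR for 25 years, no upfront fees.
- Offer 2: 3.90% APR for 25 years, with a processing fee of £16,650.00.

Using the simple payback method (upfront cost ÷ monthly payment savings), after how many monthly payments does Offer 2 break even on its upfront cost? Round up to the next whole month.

Offer 1: monthly rate = 4.4%/12 = 0.0036667; payment = 813,250 × 0.0036667 / (1 − (1+0.0036667)^−300) = £4,474.27.
Offer 2: monthly rate = 3.9%/12 = 0.0032500; payment = 813,250 × 0.0032500 / (1 − (1+0.0032500)^−300) = £4,247.86.
Monthly savings = £4,474.27 − £4,247.86 = £226.41.
Break-even = £16,650.00 / £226.41 = 73.54 → 74 months.

74 months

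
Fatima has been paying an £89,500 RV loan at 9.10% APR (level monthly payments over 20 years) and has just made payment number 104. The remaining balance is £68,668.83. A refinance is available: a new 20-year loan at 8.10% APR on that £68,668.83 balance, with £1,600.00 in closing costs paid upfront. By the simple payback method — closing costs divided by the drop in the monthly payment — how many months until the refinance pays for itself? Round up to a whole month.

7 months

Current payment = 89,500 × 9.1%/12 / (1 − (1+0.0075833)^−240) = £811.02.
Refinanced payment = 68,668.83 × 0.0067500 / (1 − (1+0.0067500)^−240) = £578.65.
Monthly savings = £811.02 − £578.65 = £232.37.
Break-even = £1,600.00 / £232.37 = 6.89 → 7 months.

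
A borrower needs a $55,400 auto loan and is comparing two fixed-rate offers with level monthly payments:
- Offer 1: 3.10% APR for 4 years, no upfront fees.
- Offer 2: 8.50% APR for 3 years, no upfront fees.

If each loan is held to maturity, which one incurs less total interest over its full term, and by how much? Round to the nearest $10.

Offer 1 by $3,980

Offer 1: monthly rate = 3.1%/12 = 0.0025833; payment = 55,400 × 0.0025833 / (1 − (1+0.0025833)^−48) = $1,228.69.
Total interest on Offer 1 = 48 × $1,228.69 − $55,400 = $3,577.12.
Offer 2: at 8.50% the monthly rate is 0.0070833, so the payment is 55,400 × 0.0070833 / (1 − 1.0070833^−36) = $1,748.84.
Total interest on Offer 2 = 36 × $1,748.84 − $55,400 = $7,558.24.
Offer 1 is lower by $3,981.12.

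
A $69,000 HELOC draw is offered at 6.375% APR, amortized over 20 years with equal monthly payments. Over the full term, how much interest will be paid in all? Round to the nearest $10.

Monthly rate = 6.375%/12 = 0.0053125; payment = 69,000 × 0.0053125 / (1 − (1+0.0053125)^−240) = $509.38.
Total paid = 240 × $509.38 = $122,251.20; interest = $122,251.20 − $69,000 = $53,251.20.

$53,250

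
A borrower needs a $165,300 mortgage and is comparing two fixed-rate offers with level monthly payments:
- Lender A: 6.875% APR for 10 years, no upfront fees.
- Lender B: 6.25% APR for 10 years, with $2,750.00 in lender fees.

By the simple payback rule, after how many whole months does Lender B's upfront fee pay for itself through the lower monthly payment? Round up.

53 months

Lender A: at 6.875% the monthly rate is 0.0057292, so the payment is 165,300 × 0.0057292 / (1 − 1.0057292^−120) = $1,908.64.
Lender B: monthly rate = 6.25%/12 = 0.0052083; payment = 165,300 × 0.0052083 / (1 − (1+0.0052083)^−120) = $1,855.99.
Monthly savings = $1,908.64 − $1,855.99 = $52.65.
Break-even = $2,750.00 / $52.65 = 52.23 → 53 months.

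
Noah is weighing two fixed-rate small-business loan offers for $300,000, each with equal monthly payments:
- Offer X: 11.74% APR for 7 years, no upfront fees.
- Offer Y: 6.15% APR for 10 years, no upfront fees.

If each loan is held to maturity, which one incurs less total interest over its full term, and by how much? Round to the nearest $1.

Offer X: monthly rate = 11.74%/12 = 0.0097833; payment = 300,000 × 0.0097833 / (1 − (1+0.0097833)^−84) = $5,254.20.
Total interest on Offer X = 84 × $5,254.20 − $300,000 = $141,352.80.
Offer Y: at 6.15% the monthly rate is 0.0051250, so the payment is 300,000 × 0.0051250 / (1 − 1.0051250^−120) = $3,353.26.
Total interest on Offer Y = 120 × $3,353.26 − $300,000 = $102,391.20.
Offer Y is lower by $38,961.60.

Offer Y by $38,962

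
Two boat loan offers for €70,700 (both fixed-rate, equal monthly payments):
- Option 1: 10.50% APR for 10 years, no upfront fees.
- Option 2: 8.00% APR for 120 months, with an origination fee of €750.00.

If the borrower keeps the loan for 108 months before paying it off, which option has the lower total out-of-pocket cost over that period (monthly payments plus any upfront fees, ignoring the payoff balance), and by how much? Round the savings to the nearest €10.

Option 1: monthly rate = 10.5%/12 = 0.0087500; payment = 70,700 × 0.0087500 / (1 − (1+0.0087500)^−120) = €953.99.
Option 2: at 8.00% the monthly rate is 0.0066667, so the payment is 70,700 × 0.0066667 / (1 − 1.0066667^−120) = €857.79.
Over 108 months: Option 1 costs 108 × €953.99 = €103,030.92; Option 2 costs 108 × €857.79 + €750.00 = €93,391.32.
Option 2 is cheaper by €103,030.92 − €93,391.32 = €9,639.60.

Option 2 by €9,640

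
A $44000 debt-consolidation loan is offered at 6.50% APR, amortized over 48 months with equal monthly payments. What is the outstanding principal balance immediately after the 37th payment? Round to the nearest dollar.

With monthly rate i = 6.5%/12 = 0.0054167, the balance after k of n payments is P · [(1+i)^n − (1+i)^k] / [(1+i)^n − 1].
(1+0.0054167)^48 = 1.29602044 and (1+0.0054167)^37 = 1.22125110, so the balance is 44,000 × (1.29602044 − 1.22125110) / (1.29602044 − 1) = $11,113.59.

$11,114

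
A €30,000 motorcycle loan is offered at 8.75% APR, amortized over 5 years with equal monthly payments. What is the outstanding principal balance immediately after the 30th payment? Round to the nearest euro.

With monthly rate i = 8.75%/12 = 0.0072917, the balance after k of n payments is P · [(1+i)^n − (1+i)^k] / [(1+i)^n − 1].
(1+0.0072917)^60 = 1.54637373 and (1+0.0072917)^30 = 1.24353276, so the balance is 30,000 × (1.54637373 − 1.24353276) / (1.54637373 − 1) = €16,628.23.

€16,628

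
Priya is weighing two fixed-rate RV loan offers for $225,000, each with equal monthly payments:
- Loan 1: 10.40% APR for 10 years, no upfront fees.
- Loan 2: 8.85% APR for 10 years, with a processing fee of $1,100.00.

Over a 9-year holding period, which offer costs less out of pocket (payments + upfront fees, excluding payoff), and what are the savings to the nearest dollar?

Loan 1: at 10.40% the monthly rate is 0.0086667, so the payment is 225,000 × 0.0086667 / (1 − 1.0086667^−120) = $3,023.45.
Loan 2: at 8.85% the monthly rate is 0.0073750, so the payment is 225,000 × 0.0073750 / (1 − 1.0073750^−120) = $2,831.97.
Over 108 months: Loan 1 costs 108 × $3,023.45 = $326,532.60; Loan 2 costs 108 × $2,831.97 + $1,100.00 = $306,952.76.
Loan 2 is cheaper by $326,532.60 − $306,952.76 = $19,579.84.

Loan 2 by $19,580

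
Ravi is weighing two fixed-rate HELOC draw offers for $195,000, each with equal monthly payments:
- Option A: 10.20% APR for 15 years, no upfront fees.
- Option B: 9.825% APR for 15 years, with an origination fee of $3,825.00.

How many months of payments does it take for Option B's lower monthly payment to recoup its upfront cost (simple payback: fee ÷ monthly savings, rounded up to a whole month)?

Option A: monthly rate = 10.2%/12 = 0.0085000; payment = 195,000 × 0.0085000 / (1 − (1+0.0085000)^−180) = $2,119.40.
Option B: monthly rate = 9.825%/12 = 0.0081875; payment = 195,000 × 0.0081875 / (1 − (1+0.0081875)^−180) = $2,074.65.
Monthly savings = $2,119.40 − $2,074.65 = $44.75.
Break-even = $3,825.00 / $44.75 = 85.47 → 86 months.

86 months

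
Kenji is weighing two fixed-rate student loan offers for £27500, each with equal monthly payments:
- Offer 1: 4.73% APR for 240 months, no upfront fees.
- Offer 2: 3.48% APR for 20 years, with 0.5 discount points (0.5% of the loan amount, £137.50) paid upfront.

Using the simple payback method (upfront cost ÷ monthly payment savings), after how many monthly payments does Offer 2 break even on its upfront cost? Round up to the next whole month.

8 months

Offer 1: monthly rate = 4.73%/12 = 0.0039417; payment = 27,500 × 0.0039417 / (1 − (1+0.0039417)^−240) = £177.41.
Offer 2: monthly rate = 3.48%/12 = 0.0029000; payment = 27,500 × 0.0029000 / (1 − (1+0.0029000)^−240) = £159.21.
Monthly savings = £177.41 − £159.21 = £18.20.
Break-even = £137.50 / £18.20 = 7.55 → 8 months.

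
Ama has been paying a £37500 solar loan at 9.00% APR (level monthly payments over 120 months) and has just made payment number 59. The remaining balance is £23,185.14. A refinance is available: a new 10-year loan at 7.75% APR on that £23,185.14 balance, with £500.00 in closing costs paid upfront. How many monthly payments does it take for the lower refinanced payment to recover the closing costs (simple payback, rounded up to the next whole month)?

3 months

Current payment = 37,500 × 9%/12 / (1 − (1+0.0075000)^−120) = £475.03.
Refinanced payment = 23,185.14 × 0.0064583 / (1 − (1+0.0064583)^−120) = £278.25.
Monthly savings = £475.03 − £278.25 = £196.78.
Break-even = £500.00 / £196.78 = 2.54 → 3 months.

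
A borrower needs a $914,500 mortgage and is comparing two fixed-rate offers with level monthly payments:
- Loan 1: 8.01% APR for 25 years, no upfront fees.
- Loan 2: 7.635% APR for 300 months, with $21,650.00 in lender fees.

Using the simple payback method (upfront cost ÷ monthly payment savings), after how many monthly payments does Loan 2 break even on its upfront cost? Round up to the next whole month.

Loan 1: at 8.01% the monthly rate is 0.0066750, so the payment is 914,500 × 0.0066750 / (1 − 1.0066750^−300) = $7,064.32.
Loan 2: at 7.635% the monthly rate is 0.0063625, so the payment is 914,500 × 0.0063625 / (1 − 1.0063625^−300) = $6,838.58.
Monthly savings = $7,064.32 − $6,838.58 = $225.74.
Break-even = $21,650.00 / $225.74 = 95.91 → 96 months.

96 months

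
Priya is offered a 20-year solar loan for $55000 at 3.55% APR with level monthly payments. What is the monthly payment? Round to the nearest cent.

At 3.55% the monthly rate is 0.0029583, so the payment is 55,000 × 0.0029583 / (1 − 1.0029583^−240) = $320.39.

$320.39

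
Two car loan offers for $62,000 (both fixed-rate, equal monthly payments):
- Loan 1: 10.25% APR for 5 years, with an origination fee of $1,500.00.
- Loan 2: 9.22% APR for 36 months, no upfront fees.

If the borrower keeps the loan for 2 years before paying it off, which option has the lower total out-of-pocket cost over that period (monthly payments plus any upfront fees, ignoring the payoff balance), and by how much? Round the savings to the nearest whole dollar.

Loan 1 by $14,172

Loan 1: monthly rate = 10.25%/12 = 0.0085417; payment = 62,000 × 0.0085417 / (1 − (1+0.0085417)^−60) = $1,324.96.
Loan 2: at 9.22% the monthly rate is 0.0076833, so the payment is 62,000 × 0.0076833 / (1 − 1.0076833^−36) = $1,977.94.
Over 24 months: Loan 1 costs 24 × $1,324.96 + $1,500.00 = $33,299.04; Loan 2 costs 24 × $1,977.94 = $47,470.56.
Loan 1 is cheaper by $47,470.56 − $33,299.04 = $14,171.52.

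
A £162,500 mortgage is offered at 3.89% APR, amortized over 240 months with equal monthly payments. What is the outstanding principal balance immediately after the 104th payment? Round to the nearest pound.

£107,129

With monthly rate i = 3.89%/12 = 0.0032417, the balance after k of n payments is P · [(1+i)^n − (1+i)^k] / [(1+i)^n − 1].
(1+0.0032417)^240 = 2.17437596 and (1+0.0032417)^104 = 1.40016218, so the balance is 162,500 × (2.17437596 − 1.40016218) / (2.17437596 − 1) = £107,129.01.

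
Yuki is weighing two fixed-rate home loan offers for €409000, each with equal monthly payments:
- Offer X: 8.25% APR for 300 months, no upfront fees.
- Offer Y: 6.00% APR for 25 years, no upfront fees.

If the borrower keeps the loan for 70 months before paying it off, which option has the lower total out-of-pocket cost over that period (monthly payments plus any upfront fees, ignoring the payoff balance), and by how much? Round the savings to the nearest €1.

Offer X: monthly rate = 8.25%/12 = 0.0068750; payment = 409,000 × 0.0068750 / (1 − (1+0.0068750)^−300) = €3,224.76.
Offer Y: monthly rate = 6%/12 = 0.0050000; payment = 409,000 × 0.0050000 / (1 − (1+0.0050000)^−300) = €2,635.19.
Over 70 months: Offer X costs 70 × €3,224.76 = €225,733.20; Offer Y costs 70 × €2,635.19 = €184,463.30.
Offer Y is cheaper by €225,733.20 − €184,463.30 = €41,269.90.

Offer Y by €41,270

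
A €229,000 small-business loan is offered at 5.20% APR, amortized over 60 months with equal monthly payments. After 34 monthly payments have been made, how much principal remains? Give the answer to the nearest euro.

€106,560

With monthly rate i = 5.2%/12 = 0.0043333, the balance after k of n payments is P · [(1+i)^n − (1+i)^k] / [(1+i)^n − 1].
(1+0.0043333)^60 = 1.29620179 and (1+0.0043333)^34 = 1.15837137, so the balance is 229,000 × (1.29620179 − 1.15837137) / (1.29620179 − 1) = €106,559.67.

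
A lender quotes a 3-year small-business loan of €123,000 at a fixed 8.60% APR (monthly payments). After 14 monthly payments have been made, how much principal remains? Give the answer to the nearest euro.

€78,883

With monthly rate i = 8.6%/12 = 0.0071667, the balance after k of n payments is P · [(1+i)^n − (1+i)^k] / [(1+i)^n − 1].
(1+0.0071667)^36 = 1.29314844 and (1+0.0071667)^14 = 1.10514386, so the balance is 123,000 × (1.29314844 − 1.10514386) / (1.29314844 − 1) = €78,883.46.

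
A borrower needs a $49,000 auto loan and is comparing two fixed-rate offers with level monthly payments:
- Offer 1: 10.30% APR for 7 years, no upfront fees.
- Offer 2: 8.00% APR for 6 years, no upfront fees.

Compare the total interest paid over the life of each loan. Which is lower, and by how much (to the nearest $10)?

Offer 1: monthly rate = 10.3%/12 = 0.0085833; payment = 49,000 × 0.0085833 / (1 − (1+0.0085833)^−84) = $821.07.
Total interest on Offer 1 = 84 × $821.07 − $49,000 = $19,969.88.
Offer 2: monthly rate = 8%/12 = 0.0066667; payment = 49,000 × 0.0066667 / (1 − (1+0.0066667)^−72) = $859.13.
Total interest on Offer 2 = 72 × $859.13 − $49,000 = $12,857.36.
Offer 2 is lower by $7,112.52.

Offer 2 by $7,110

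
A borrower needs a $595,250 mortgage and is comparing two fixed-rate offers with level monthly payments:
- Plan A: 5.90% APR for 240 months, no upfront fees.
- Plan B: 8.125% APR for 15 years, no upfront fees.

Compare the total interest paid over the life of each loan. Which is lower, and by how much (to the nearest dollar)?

Plan A by $16,411

Plan A: at 5.90% the monthly rate is 0.0049167, so the payment is 595,250 × 0.0049167 / (1 − 1.0049167^−240) = $4,230.29.
Total interest on Plan A = 240 × $4,230.29 − $595,250 = $420,019.60.
Plan B: monthly rate = 8.125%/12 = 0.0067708; payment = 595,250 × 0.0067708 / (1 − (1+0.0067708)^−180) = $5,731.56.
Total interest on Plan B = 180 × $5,731.56 − $595,250 = $436,430.80.
Plan A is lower by $16,411.20.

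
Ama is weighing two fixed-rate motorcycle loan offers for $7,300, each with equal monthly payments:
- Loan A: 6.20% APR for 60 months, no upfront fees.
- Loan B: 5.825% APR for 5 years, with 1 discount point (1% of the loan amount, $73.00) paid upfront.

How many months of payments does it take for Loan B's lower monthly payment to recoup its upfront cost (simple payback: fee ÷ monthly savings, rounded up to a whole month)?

Loan A: monthly rate = 6.2%/12 = 0.0051667; payment = 7,300 × 0.0051667 / (1 − (1+0.0051667)^−60) = $141.81.
Loan B: monthly rate = 5.825%/12 = 0.0048542; payment = 7,300 × 0.0048542 / (1 − (1+0.0048542)^−60) = $140.54.
Monthly savings = $141.81 − $140.54 = $1.27.
Break-even = $73.00 / $1.27 = 57.48 → 58 months.

58 months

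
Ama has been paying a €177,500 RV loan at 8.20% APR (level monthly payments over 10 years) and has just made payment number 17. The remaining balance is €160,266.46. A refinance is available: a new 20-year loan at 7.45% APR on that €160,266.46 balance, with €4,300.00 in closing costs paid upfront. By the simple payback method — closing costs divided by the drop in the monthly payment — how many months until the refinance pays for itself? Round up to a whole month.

Current payment = 177,500 × 8.2%/12 / (1 − (1+0.0068333)^−120) = €2,172.37.
Refinanced payment = 160,266.46 × 0.0062083 / (1 − (1+0.0062083)^−240) = €1,286.20.
Monthly savings = €2,172.37 − €1,286.20 = €886.17.
Break-even = €4,300.00 / €886.17 = 4.85 → 5 months.

5 months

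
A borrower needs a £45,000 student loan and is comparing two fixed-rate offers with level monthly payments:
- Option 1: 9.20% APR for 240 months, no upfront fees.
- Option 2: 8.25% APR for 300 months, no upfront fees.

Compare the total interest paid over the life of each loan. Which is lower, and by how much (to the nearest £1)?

Option 1 by £7,877

Option 1: monthly rate = 9.2%/12 = 0.0076667; payment = 45,000 × 0.0076667 / (1 − (1+0.0076667)^−240) = £410.68.
Total interest on Option 1 = 240 × £410.68 − £45,000 = £53,563.20.
Option 2: monthly rate = 8.25%/12 = 0.0068750; payment = 45,000 × 0.0068750 / (1 − (1+0.0068750)^−300) = £354.80.
Total interest on Option 2 = 300 × £354.80 − £45,000 = £61,440.00.
Option 1 is lower by £7,876.80.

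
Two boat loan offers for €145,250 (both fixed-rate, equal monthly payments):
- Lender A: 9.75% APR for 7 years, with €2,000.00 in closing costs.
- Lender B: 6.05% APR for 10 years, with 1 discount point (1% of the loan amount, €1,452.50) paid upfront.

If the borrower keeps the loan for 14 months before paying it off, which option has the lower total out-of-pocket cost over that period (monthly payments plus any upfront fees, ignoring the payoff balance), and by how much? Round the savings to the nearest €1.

Lender A: at 9.75% the monthly rate is 0.0081250, so the payment is 145,250 × 0.0081250 / (1 − 1.0081250^−84) = €2,392.60.
Lender B: monthly rate = 6.05%/12 = 0.0050417; payment = 145,250 × 0.0050417 / (1 − (1+0.0050417)^−120) = €1,616.22.
Over 14 months: Lender A costs 14 × €2,392.60 + €2,000.00 = €35,496.40; Lender B costs 14 × €1,616.22 + €1,452.50 = €24,079.58.
Lender B is cheaper by €35,496.40 − €24,079.58 = €11,416.82.

Lender B by €11,417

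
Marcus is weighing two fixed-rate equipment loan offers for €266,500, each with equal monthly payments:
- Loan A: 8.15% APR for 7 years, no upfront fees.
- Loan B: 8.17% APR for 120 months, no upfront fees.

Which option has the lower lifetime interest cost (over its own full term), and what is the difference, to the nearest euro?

Loan A: monthly rate = 8.15%/12 = 0.0067917; payment = 266,500 × 0.0067917 / (1 − (1+0.0067917)^−84) = €4,173.67.
Total interest on Loan A = 84 × €4,173.67 − €266,500 = €84,088.28.
Loan B: monthly rate = 8.17%/12 = 0.0068083; payment = 266,500 × 0.0068083 / (1 − (1+0.0068083)^−120) = €3,257.37.
Total interest on Loan B = 120 × €3,257.37 − €266,500 = €124,384.40.
Loan A is lower by €40,296.12.

Loan A by €40,296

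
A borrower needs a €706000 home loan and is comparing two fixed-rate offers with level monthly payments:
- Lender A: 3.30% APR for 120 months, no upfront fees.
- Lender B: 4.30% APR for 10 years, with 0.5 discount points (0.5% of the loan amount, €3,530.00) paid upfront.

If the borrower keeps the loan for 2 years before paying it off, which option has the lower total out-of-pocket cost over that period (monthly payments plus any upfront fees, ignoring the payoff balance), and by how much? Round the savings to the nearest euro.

Lender A: monthly rate = 3.3%/12 = 0.0027500; payment = 706,000 × 0.0027500 / (1 − (1+0.0027500)^−120) = €6,915.39.
Lender B: at 4.30% the monthly rate is 0.0035833, so the payment is 706,000 × 0.0035833 / (1 − 1.0035833^−120) = €7,249.00.
Over 24 months: Lender A costs 24 × €6,915.39 = €165,969.36; Lender B costs 24 × €7,249.00 + €3,530.00 = €177,506.00.
Lender A is cheaper by €177,506.00 − €165,969.36 = €11,536.64.

Lender A by €11,537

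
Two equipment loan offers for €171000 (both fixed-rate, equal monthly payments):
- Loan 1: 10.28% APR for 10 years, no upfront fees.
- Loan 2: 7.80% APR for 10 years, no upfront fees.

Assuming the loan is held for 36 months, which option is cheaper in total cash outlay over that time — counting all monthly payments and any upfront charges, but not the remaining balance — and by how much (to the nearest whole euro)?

Loan 1: monthly rate = 10.28%/12 = 0.0085667; payment = 171,000 × 0.0085667 / (1 − (1+0.0085667)^−120) = €2,286.37.
Loan 2: monthly rate = 7.8%/12 = 0.0065000; payment = 171,000 × 0.0065000 / (1 − (1+0.0065000)^−120) = €2,056.67.
Over 36 months: Loan 1 costs 36 × €2,286.37 = €82,309.32; Loan 2 costs 36 × €2,056.67 = €74,040.12.
Loan 2 is cheaper by €82,309.32 − €74,040.12 = €8,269.20.

Loan 2 by €8,269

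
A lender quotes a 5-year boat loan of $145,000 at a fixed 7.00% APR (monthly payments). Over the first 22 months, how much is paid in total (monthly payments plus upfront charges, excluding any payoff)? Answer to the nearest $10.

At 7.00% the monthly rate is 0.0058333, so the payment is 145,000 × 0.0058333 / (1 − 1.0058333^−60) = $2,871.17.
Total outlay = 22 × $2,871.17 = $63,165.74.

$63,170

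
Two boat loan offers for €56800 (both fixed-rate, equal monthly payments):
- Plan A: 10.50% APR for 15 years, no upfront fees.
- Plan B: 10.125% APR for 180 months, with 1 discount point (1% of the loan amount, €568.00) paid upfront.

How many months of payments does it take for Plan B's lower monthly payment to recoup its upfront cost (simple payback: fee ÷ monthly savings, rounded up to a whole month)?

Plan A: at 10.50% the monthly rate is 0.0087500, so the payment is 56,800 × 0.0087500 / (1 − 1.0087500^−180) = €627.87.
Plan B: at 10.125% the monthly rate is 0.0084375, so the payment is 56,800 × 0.0084375 / (1 − 1.0084375^−180) = €614.73.
Monthly savings = €627.87 − €614.73 = €13.14.
Break-even = €568.00 / €13.14 = 43.23 → 44 months.

44 months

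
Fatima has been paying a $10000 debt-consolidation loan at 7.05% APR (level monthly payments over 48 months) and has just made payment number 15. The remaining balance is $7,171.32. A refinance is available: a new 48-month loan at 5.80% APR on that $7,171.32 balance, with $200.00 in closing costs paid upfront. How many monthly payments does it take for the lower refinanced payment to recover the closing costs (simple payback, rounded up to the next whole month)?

3 months

Current payment = 10,000 × 7.05%/12 / (1 − (1+0.0058750)^−48) = $239.69.
Refinanced payment = 7,171.32 × 0.0048333 / (1 − (1+0.0048333)^−48) = $167.76.
Monthly savings = $239.69 − $167.76 = $71.93.
Break-even = $200.00 / $71.93 = 2.78 → 3 months.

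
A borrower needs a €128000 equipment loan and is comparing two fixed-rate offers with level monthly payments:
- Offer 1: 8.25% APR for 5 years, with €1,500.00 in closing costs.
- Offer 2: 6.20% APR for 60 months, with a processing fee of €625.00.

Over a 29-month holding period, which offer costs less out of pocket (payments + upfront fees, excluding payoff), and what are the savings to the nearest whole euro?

Offer 2 by €4,477

Offer 1: at 8.25% the monthly rate is 0.0068750, so the payment is 128,000 × 0.0068750 / (1 − 1.0068750^−60) = €2,610.72.
Offer 2: at 6.20% the monthly rate is 0.0051667, so the payment is 128,000 × 0.0051667 / (1 − 1.0051667^−60) = €2,486.52.
Over 29 months: Offer 1 costs 29 × €2,610.72 + €1,500.00 = €77,210.88; Offer 2 costs 29 × €2,486.52 + €625.00 = €72,734.08.
Offer 2 is cheaper by €77,210.88 − €72,734.08 = €4,476.80.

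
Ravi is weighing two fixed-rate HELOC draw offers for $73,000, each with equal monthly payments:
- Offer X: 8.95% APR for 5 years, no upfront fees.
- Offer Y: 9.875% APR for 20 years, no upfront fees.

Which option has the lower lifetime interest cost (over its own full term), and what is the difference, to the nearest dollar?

Offer X by $76,808

Offer X: monthly rate = 8.95%/12 = 0.0074583; payment = 73,000 × 0.0074583 / (1 − (1+0.0074583)^−60) = $1,513.59.
Total interest on Offer X = 60 × $1,513.59 − $73,000 = $17,815.40.
Offer Y: monthly rate = 9.875%/12 = 0.0082292; payment = 73,000 × 0.0082292 / (1 − (1+0.0082292)^−240) = $698.43.
Total interest on Offer Y = 240 × $698.43 − $73,000 = $94,623.20.
Offer X is lower by $76,807.80.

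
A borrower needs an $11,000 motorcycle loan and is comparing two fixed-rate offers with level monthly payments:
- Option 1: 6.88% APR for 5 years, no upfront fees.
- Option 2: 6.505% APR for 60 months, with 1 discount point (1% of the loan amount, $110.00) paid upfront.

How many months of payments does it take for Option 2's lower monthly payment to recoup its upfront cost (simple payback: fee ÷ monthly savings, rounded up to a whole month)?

57 months

Option 1: monthly rate = 6.88%/12 = 0.0057333; payment = 11,000 × 0.0057333 / (1 − (1+0.0057333)^−60) = $217.19.
Option 2: monthly rate = 6.505%/12 = 0.0054208; payment = 11,000 × 0.0054208 / (1 − (1+0.0054208)^−60) = $215.25.
Monthly savings = $217.19 − $215.25 = $1.94.
Break-even = $110.00 / $1.94 = 56.70 → 57 months.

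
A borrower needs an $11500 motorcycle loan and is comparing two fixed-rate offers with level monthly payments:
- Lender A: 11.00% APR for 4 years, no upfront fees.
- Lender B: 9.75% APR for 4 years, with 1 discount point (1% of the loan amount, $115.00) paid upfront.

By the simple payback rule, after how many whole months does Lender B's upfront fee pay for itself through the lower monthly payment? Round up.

17 months

Lender A: monthly rate = 11%/12 = 0.0091667; payment = 11,500 × 0.0091667 / (1 − (1+0.0091667)^−48) = $297.22.
Lender B: at 9.75% the monthly rate is 0.0081250, so the payment is 11,500 × 0.0081250 / (1 − 1.0081250^−48) = $290.29.
Monthly savings = $297.22 − $290.29 = $6.93.
Break-even = $115.00 / $6.93 = 16.59 → 17 months.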